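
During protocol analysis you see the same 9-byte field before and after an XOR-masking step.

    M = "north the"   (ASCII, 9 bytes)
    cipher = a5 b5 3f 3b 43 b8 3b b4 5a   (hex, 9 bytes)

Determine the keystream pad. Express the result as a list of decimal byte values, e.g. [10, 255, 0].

[203, 218, 77, 79, 43, 152, 79, 220, 63]

Since cipher = M ⊕ pad, XORing both sides with M gives pad = M ⊕ cipher.
6e XOR a5 = cb
6f XOR b5 = da
72 XOR 3f = 4d
74 XOR 3b = 4f
68 XOR 43 = 2b
20 XOR b8 = 98
74 XOR 3b = 4f
68 XOR b4 = dc
65 XOR 5a = 3f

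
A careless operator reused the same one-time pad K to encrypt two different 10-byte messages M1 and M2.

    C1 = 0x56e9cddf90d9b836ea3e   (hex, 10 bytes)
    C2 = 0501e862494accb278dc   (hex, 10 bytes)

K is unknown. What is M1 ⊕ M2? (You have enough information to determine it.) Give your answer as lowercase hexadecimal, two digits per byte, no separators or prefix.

53e825bdd993748492e2

C1 ⊕ C2 = (M1 ⊕ K) ⊕ (M2 ⊕ K) = M1 ⊕ M2 — the shared key cancels under XOR.
56 ⊕ 05 = 53
e9 ⊕ 01 = e8
cd ⊕ e8 = 25
df ⊕ 62 = bd
90 ⊕ 49 = d9
d9 ⊕ 4a = 93
b8 ⊕ cc = 74
36 ⊕ b2 = 84
ea ⊕ 78 = 92
3e ⊕ dc = e2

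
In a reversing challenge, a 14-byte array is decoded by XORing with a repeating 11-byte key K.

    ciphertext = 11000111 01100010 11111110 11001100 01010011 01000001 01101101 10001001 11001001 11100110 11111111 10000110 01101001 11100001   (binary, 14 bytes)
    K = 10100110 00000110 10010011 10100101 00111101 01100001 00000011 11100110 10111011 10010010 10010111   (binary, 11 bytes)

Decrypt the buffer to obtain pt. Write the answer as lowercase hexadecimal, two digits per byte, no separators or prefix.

61646d696e206e6f727468206f72

The 11-byte key repeats, so the effective keystream is a6 06 93 a5 3d 61 03 e6 bb 92 97 a6 06 93.
byte 0: 199 xor 166 =  97
byte 1:  98 xor   6 = 100
byte 2: 254 xor 147 = 109
byte 3: 204 xor 165 = 105
byte 4:  83 xor  61 = 110
byte 5:  65 xor  97 =  32
byte 6: 109 xor   3 = 110
byte 7: 137 xor 230 = 111
byte 8: 201 xor 187 = 114
byte 9: 230 xor 146 = 116
byte 10: 255 xor 151 = 104
byte 11: 134 xor 166 =  32
byte 12: 105 xor   6 = 111
byte 13: 225 xor 147 = 114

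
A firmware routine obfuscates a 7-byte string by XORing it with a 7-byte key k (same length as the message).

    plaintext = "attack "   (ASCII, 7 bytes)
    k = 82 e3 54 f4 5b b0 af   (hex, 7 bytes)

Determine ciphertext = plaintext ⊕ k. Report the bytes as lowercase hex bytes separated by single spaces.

byte 0: 61 xor 82 = e3
byte 1: 74 xor e3 = 97
byte 2: 74 xor 54 = 20
byte 3: 61 xor f4 = 95
byte 4: 63 xor 5b = 38
byte 5: 6b xor b0 = db
byte 6: 20 xor af = 8f

e3 97 20 95 38 db 8f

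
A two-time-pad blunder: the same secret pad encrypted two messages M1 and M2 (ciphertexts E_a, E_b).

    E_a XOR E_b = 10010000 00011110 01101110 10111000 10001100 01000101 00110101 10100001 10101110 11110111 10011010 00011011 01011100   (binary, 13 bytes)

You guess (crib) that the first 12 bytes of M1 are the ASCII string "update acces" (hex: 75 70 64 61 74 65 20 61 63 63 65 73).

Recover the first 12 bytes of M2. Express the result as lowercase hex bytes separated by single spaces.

e5 6e 0a d9 f8 20 15 c0 cd 94 ff 68

Since E_a ⊕ E_b = M1 ⊕ M2, XORing with the guessed M1 bytes yields the corresponding M2 bytes: M2 = (E_a ⊕ E_b) ⊕ M1.
90 ^ 75 = e5
1e ^ 70 = 6e
6e ^ 64 = 0a
b8 ^ 61 = d9
8c ^ 74 = f8
45 ^ 65 = 20
35 ^ 20 = 15
a1 ^ 61 = c0
ae ^ 63 = cd
f7 ^ 63 = 94
9a ^ 65 = ff
1b ^ 73 = 68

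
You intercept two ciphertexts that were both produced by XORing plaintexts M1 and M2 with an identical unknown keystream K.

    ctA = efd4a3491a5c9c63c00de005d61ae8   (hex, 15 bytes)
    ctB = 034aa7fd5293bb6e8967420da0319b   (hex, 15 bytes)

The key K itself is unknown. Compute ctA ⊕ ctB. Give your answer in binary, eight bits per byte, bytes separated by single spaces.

ctA ⊕ ctB = (M1 ⊕ K) ⊕ (M2 ⊕ K) = M1 ⊕ M2 — the shared key cancels under XOR.
ef xor 03 = ec
d4 xor 4a = 9e
a3 xor a7 = 04
49 xor fd = b4
1a xor 52 = 48
5c xor 93 = cf
9c xor bb = 27
63 xor 6e = 0d
c0 xor 89 = 49
0d xor 67 = 6a
e0 xor 42 = a2
05 xor 0d = 08
d6 xor a0 = 76
1a xor 31 = 2b
e8 xor 9b = 73

11101100 10011110 00000100 10110100 01001000 11001111 00100111 00001101 01001001 01101010 10100010 00001000 01110110 00101011 01110011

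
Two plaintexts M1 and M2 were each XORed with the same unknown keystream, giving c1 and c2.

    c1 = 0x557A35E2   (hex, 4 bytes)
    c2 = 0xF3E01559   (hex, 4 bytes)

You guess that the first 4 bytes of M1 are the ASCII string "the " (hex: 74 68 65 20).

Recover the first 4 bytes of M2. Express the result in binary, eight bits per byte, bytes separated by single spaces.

First, c1 ⊕ c2 = (M1 ⊕ K) ⊕ (M2 ⊕ K) = M1 ⊕ M2, so the key drops out. Then M2 = (M1 ⊕ M2) ⊕ M1 over the first 4 bytes.
byte 0: (55 xor f3) xor 74 = a6 xor 74 = d2
byte 1: (7a xor e0) xor 68 = 9a xor 68 = f2
byte 2: (35 xor 15) xor 65 = 20 xor 65 = 45
byte 3: (e2 xor 59) xor 20 = bb xor 20 = 9b

11010010 11110010 01000101 10011011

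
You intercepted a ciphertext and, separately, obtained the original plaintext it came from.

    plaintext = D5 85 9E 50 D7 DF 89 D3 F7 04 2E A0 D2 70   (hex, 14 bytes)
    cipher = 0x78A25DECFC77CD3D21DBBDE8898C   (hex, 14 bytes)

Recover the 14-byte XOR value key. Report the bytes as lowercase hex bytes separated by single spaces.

Since cipher = plaintext ⊕ key, XORing both sides with plaintext gives key = plaintext ⊕ cipher.
byte 0: d5 XOR 78 = ad
byte 1: 85 XOR a2 = 27
byte 2: 9e XOR 5d = c3
byte 3: 50 XOR ec = bc
byte 4: d7 XOR fc = 2b
byte 5: df XOR 77 = a8
byte 6: 89 XOR cd = 44
byte 7: d3 XOR 3d = ee
byte 8: f7 XOR 21 = d6
byte 9: 04 XOR db = df
byte 10: 2e XOR bd = 93
byte 11: a0 XOR e8 = 48
byte 12: d2 XOR 89 = 5b
byte 13: 70 XOR 8c = fc

ad 27 c3 bc 2b a8 44 ee d6 df 93 48 5b fc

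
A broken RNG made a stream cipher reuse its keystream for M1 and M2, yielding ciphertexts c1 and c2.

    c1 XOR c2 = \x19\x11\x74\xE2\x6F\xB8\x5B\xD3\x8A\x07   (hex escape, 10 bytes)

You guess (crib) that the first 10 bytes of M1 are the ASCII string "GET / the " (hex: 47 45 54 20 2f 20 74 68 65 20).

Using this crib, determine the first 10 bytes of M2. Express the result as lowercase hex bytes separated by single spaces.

5e 54 20 c2 40 98 2f bb ef 27

Since c1 ⊕ c2 = M1 ⊕ M2, XORing with the guessed M1 bytes yields the corresponding M2 bytes: M2 = (c1 ⊕ c2) ⊕ M1.
 25 xor  71 =  94
 17 xor  69 =  84
116 xor  84 =  32
226 xor  32 = 194
111 xor  47 =  64
184 xor  32 = 152
 91 xor 116 =  47
211 xor 104 = 187
138 xor 101 = 239
  7 xor  32 =  39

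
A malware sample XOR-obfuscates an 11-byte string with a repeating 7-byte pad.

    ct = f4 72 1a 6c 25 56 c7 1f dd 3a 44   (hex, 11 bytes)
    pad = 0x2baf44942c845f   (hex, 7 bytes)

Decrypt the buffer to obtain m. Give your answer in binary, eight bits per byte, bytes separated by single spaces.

11011111 11011101 01011110 11111000 00001001 11010010 10011000 00110100 01110010 01111110 11010000

The 7-byte key repeats, so the effective keystream is 2b af 44 94 2c 84 5f 2b af 44 94.
byte 0: 244 xor  43 = 223
byte 1: 114 xor 175 = 221
byte 2:  26 xor  68 =  94
byte 3: 108 xor 148 = 248
byte 4:  37 xor  44 =   9
byte 5:  86 xor 132 = 210
byte 6: 199 xor  95 = 152
byte 7:  31 xor  43 =  52
byte 8: 221 xor 175 = 114
byte 9:  58 xor  68 = 126
byte 10:  68 xor 148 = 208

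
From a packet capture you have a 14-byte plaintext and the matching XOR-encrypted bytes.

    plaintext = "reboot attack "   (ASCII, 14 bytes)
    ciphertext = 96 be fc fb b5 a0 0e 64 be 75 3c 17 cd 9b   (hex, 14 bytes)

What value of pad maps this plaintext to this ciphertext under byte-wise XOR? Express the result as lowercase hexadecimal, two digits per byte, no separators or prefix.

e4db9e94dad42e05ca015d74a6bb

Since ciphertext = plaintext ⊕ pad, XORing both sides with plaintext gives pad = plaintext ⊕ ciphertext.
72 XOR 96 = e4
65 XOR be = db
62 XOR fc = 9e
6f XOR fb = 94
6f XOR b5 = da
74 XOR a0 = d4
20 XOR 0e = 2e
61 XOR 64 = 05
74 XOR be = ca
74 XOR 75 = 01
61 XOR 3c = 5d
63 XOR 17 = 74
6b XOR cd = a6
20 XOR 9b = bb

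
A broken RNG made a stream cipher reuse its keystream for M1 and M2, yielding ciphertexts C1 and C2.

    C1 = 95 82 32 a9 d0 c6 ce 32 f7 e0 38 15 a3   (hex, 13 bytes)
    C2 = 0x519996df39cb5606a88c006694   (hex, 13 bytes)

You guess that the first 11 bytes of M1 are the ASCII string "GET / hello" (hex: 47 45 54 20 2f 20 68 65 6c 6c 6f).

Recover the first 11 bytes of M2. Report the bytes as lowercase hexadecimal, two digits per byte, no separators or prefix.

835ef056c62df051330057

First, C1 ⊕ C2 = (M1 ⊕ K) ⊕ (M2 ⊕ K) = M1 ⊕ M2, so the key drops out. Then M2 = (M1 ⊕ M2) ⊕ M1 over the first 11 bytes.
byte 0: (95 ^ 51) ^ 47 = c4 ^ 47 = 83
byte 1: (82 ^ 99) ^ 45 = 1b ^ 45 = 5e
byte 2: (32 ^ 96) ^ 54 = a4 ^ 54 = f0
byte 3: (a9 ^ df) ^ 20 = 76 ^ 20 = 56
byte 4: (d0 ^ 39) ^ 2f = e9 ^ 2f = c6
byte 5: (c6 ^ cb) ^ 20 = 0d ^ 20 = 2d
byte 6: (ce ^ 56) ^ 68 = 98 ^ 68 = f0
byte 7: (32 ^ 06) ^ 65 = 34 ^ 65 = 51
byte 8: (f7 ^ a8) ^ 6c = 5f ^ 6c = 33
byte 9: (e0 ^ 8c) ^ 6c = 6c ^ 6c = 00
byte 10: (38 ^ 00) ^ 6f = 38 ^ 6f = 57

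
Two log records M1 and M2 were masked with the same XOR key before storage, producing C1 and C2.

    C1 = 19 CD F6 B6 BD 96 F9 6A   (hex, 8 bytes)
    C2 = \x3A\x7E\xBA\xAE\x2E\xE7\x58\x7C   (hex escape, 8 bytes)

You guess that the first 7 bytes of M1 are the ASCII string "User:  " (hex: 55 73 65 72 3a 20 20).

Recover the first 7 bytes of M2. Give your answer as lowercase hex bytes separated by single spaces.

First, C1 ⊕ C2 = (M1 ⊕ K) ⊕ (M2 ⊕ K) = M1 ⊕ M2, so the key drops out. Then M2 = (M1 ⊕ M2) ⊕ M1 over the first 7 bytes.
byte 0: (19 xor 3a) xor 55 = 23 xor 55 = 76
byte 1: (cd xor 7e) xor 73 = b3 xor 73 = c0
byte 2: (f6 xor ba) xor 65 = 4c xor 65 = 29
byte 3: (b6 xor ae) xor 72 = 18 xor 72 = 6a
byte 4: (bd xor 2e) xor 3a = 93 xor 3a = a9
byte 5: (96 xor e7) xor 20 = 71 xor 20 = 51
byte 6: (f9 xor 58) xor 20 = a1 xor 20 = 81

76 c0 29 6a a9 51 81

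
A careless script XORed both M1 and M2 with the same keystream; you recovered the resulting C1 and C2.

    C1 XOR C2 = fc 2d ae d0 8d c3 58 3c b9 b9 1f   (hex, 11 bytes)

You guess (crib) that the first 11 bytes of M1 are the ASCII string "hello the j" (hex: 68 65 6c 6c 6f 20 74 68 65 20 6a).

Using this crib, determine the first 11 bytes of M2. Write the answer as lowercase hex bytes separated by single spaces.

Since C1 ⊕ C2 = M1 ⊕ M2, XORing with the guessed M1 bytes yields the corresponding M2 bytes: M2 = (C1 ⊕ C2) ⊕ M1.
252 XOR 104 = 148
 45 XOR 101 =  72
174 XOR 108 = 194
208 XOR 108 = 188
141 XOR 111 = 226
195 XOR  32 = 227
 88 XOR 116 =  44
 60 XOR 104 =  84
185 XOR 101 = 220
185 XOR  32 = 153
 31 XOR 106 = 117

94 48 c2 bc e2 e3 2c 54 dc 99 75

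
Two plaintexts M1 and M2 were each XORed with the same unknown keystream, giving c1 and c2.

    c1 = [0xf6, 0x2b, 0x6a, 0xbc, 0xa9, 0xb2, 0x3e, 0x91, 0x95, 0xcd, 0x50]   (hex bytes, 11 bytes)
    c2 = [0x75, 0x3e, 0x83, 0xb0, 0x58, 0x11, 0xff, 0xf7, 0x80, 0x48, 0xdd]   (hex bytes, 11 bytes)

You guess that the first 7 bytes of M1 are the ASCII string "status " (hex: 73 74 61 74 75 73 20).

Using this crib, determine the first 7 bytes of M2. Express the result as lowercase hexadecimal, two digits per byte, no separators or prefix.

f061887884d0e1

First, c1 ⊕ c2 = (M1 ⊕ K) ⊕ (M2 ⊕ K) = M1 ⊕ M2, so the key drops out. Then M2 = (M1 ⊕ M2) ⊕ M1 over the first 7 bytes.
byte 0: (f6 ^ 75) ^ 73 = 83 ^ 73 = f0
byte 1: (2b ^ 3e) ^ 74 = 15 ^ 74 = 61
byte 2: (6a ^ 83) ^ 61 = e9 ^ 61 = 88
byte 3: (bc ^ b0) ^ 74 = 0c ^ 74 = 78
byte 4: (a9 ^ 58) ^ 75 = f1 ^ 75 = 84
byte 5: (b2 ^ 11) ^ 73 = a3 ^ 73 = d0
byte 6: (3e ^ ff) ^ 20 = c1 ^ 20 = e1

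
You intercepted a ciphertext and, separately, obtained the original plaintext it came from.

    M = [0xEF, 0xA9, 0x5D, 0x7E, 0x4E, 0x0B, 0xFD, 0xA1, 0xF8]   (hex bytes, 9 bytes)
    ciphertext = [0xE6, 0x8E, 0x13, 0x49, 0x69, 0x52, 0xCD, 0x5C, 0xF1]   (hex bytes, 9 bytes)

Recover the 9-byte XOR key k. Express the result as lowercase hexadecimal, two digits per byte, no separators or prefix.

Since ciphertext = M ⊕ k, XORing both sides with M gives k = M ⊕ ciphertext.
byte 0: 11101111 ^ 11100110 = 00001001
byte 1: 10101001 ^ 10001110 = 00100111
byte 2: 01011101 ^ 00010011 = 01001110
byte 3: 01111110 ^ 01001001 = 00110111
byte 4: 01001110 ^ 01101001 = 00100111
byte 5: 00001011 ^ 01010010 = 01011001
byte 6: 11111101 ^ 11001101 = 00110000
byte 7: 10100001 ^ 01011100 = 11111101
byte 8: 11111000 ^ 11110001 = 00001001

09274e37275930fd09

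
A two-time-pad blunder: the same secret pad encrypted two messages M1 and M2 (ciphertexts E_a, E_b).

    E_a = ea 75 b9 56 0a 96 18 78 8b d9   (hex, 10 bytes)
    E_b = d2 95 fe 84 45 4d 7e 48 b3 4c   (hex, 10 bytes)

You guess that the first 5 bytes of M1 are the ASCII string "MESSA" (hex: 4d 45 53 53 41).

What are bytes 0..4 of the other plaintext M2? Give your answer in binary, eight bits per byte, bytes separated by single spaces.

First, E_a ⊕ E_b = (M1 ⊕ K) ⊕ (M2 ⊕ K) = M1 ⊕ M2, so the key drops out. Then M2 = (M1 ⊕ M2) ⊕ M1 over the first 5 bytes.
byte 0: (ea XOR d2) XOR 4d = 38 XOR 4d = 75
byte 1: (75 XOR 95) XOR 45 = e0 XOR 45 = a5
byte 2: (b9 XOR fe) XOR 53 = 47 XOR 53 = 14
byte 3: (56 XOR 84) XOR 53 = d2 XOR 53 = 81
byte 4: (0a XOR 45) XOR 41 = 4f XOR 41 = 0e

01110101 10100101 00010100 10000001 00001110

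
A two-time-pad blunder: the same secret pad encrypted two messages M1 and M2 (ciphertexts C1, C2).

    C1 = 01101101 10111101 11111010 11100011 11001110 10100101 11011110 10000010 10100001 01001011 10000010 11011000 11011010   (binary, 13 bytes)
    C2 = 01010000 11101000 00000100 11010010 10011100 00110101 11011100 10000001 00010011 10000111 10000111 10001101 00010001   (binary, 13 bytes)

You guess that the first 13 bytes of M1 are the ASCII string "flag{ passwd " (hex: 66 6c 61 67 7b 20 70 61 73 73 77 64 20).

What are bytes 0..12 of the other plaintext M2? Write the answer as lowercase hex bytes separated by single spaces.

5b 39 9f 56 29 b0 72 62 c1 bf 72 31 eb

First, C1 ⊕ C2 = (M1 ⊕ K) ⊕ (M2 ⊕ K) = M1 ⊕ M2, so the key drops out. Then M2 = (M1 ⊕ M2) ⊕ M1 over the first 13 bytes.
byte 0: (6d ^ 50) ^ 66 = 3d ^ 66 = 5b
byte 1: (bd ^ e8) ^ 6c = 55 ^ 6c = 39
byte 2: (fa ^ 04) ^ 61 = fe ^ 61 = 9f
byte 3: (e3 ^ d2) ^ 67 = 31 ^ 67 = 56
byte 4: (ce ^ 9c) ^ 7b = 52 ^ 7b = 29
byte 5: (a5 ^ 35) ^ 20 = 90 ^ 20 = b0
byte 6: (de ^ dc) ^ 70 = 02 ^ 70 = 72
byte 7: (82 ^ 81) ^ 61 = 03 ^ 61 = 62
byte 8: (a1 ^ 13) ^ 73 = b2 ^ 73 = c1
byte 9: (4b ^ 87) ^ 73 = cc ^ 73 = bf
byte 10: (82 ^ 87) ^ 77 = 05 ^ 77 = 72
byte 11: (d8 ^ 8d) ^ 64 = 55 ^ 64 = 31
byte 12: (da ^ 11) ^ 20 = cb ^ 20 = eb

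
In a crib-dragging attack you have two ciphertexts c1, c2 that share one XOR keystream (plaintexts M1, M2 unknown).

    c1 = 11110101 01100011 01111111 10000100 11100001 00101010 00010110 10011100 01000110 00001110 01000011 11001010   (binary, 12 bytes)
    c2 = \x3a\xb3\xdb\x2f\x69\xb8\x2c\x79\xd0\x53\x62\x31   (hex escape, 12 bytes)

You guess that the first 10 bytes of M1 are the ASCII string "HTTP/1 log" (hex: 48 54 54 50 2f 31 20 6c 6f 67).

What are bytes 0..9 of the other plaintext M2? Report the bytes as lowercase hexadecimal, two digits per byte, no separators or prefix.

First, c1 ⊕ c2 = (M1 ⊕ K) ⊕ (M2 ⊕ K) = M1 ⊕ M2, so the key drops out. Then M2 = (M1 ⊕ M2) ⊕ M1 over the first 10 bytes.
byte 0: (f5 ⊕ 3a) ⊕ 48 = cf ⊕ 48 = 87
byte 1: (63 ⊕ b3) ⊕ 54 = d0 ⊕ 54 = 84
byte 2: (7f ⊕ db) ⊕ 54 = a4 ⊕ 54 = f0
byte 3: (84 ⊕ 2f) ⊕ 50 = ab ⊕ 50 = fb
byte 4: (e1 ⊕ 69) ⊕ 2f = 88 ⊕ 2f = a7
byte 5: (2a ⊕ b8) ⊕ 31 = 92 ⊕ 31 = a3
byte 6: (16 ⊕ 2c) ⊕ 20 = 3a ⊕ 20 = 1a
byte 7: (9c ⊕ 79) ⊕ 6c = e5 ⊕ 6c = 89
byte 8: (46 ⊕ d0) ⊕ 6f = 96 ⊕ 6f = f9
byte 9: (0e ⊕ 53) ⊕ 67 = 5d ⊕ 67 = 3a

8784f0fba7a31a89f93a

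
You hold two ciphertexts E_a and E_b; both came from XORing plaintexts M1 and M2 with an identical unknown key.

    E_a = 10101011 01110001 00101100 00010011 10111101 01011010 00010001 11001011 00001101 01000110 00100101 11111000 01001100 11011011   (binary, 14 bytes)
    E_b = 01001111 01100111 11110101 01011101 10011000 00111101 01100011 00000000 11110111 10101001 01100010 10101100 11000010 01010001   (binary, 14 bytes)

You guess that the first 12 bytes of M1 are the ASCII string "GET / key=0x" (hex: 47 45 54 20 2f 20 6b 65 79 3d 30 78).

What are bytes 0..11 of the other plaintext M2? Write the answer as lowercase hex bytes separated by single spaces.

First, E_a ⊕ E_b = (M1 ⊕ K) ⊕ (M2 ⊕ K) = M1 ⊕ M2, so the key drops out. Then M2 = (M1 ⊕ M2) ⊕ M1 over the first 12 bytes.
byte 0: (ab XOR 4f) XOR 47 = e4 XOR 47 = a3
byte 1: (71 XOR 67) XOR 45 = 16 XOR 45 = 53
byte 2: (2c XOR f5) XOR 54 = d9 XOR 54 = 8d
byte 3: (13 XOR 5d) XOR 20 = 4e XOR 20 = 6e
byte 4: (bd XOR 98) XOR 2f = 25 XOR 2f = 0a
byte 5: (5a XOR 3d) XOR 20 = 67 XOR 20 = 47
byte 6: (11 XOR 63) XOR 6b = 72 XOR 6b = 19
byte 7: (cb XOR 00) XOR 65 = cb XOR 65 = ae
byte 8: (0d XOR f7) XOR 79 = fa XOR 79 = 83
byte 9: (46 XOR a9) XOR 3d = ef XOR 3d = d2
byte 10: (25 XOR 62) XOR 30 = 47 XOR 30 = 77
byte 11: (f8 XOR ac) XOR 78 = 54 XOR 78 = 2c

a3 53 8d 6e 0a 47 19 ae 83 d2 77 2c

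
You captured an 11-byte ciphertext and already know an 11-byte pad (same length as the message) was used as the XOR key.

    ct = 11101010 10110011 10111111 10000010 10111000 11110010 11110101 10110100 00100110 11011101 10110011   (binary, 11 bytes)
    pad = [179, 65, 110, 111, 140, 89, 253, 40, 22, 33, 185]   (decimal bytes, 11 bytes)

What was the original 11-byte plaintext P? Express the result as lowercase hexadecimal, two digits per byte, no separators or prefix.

59f2d1ed34ab089c30fc0a

234 xor 179 =  89
179 xor  65 = 242
191 xor 110 = 209
130 xor 111 = 237
184 xor 140 =  52
242 xor  89 = 171
245 xor 253 =   8
180 xor  40 = 156
 38 xor  22 =  48
221 xor  33 = 252
179 xor 185 =  10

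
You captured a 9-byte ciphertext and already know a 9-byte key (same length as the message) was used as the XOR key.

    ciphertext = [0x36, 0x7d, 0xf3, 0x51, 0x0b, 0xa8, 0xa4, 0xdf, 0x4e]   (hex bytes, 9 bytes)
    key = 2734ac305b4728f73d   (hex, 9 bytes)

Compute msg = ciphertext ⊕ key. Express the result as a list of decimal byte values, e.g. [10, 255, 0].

[17, 73, 95, 97, 80, 239, 140, 40, 115]

byte 0: 00110110 ^ 00100111 = 00010001
byte 1: 01111101 ^ 00110100 = 01001001
byte 2: 11110011 ^ 10101100 = 01011111
byte 3: 01010001 ^ 00110000 = 01100001
byte 4: 00001011 ^ 01011011 = 01010000
byte 5: 10101000 ^ 01000111 = 11101111
byte 6: 10100100 ^ 00101000 = 10001100
byte 7: 11011111 ^ 11110111 = 00101000
byte 8: 01001110 ^ 00111101 = 01110011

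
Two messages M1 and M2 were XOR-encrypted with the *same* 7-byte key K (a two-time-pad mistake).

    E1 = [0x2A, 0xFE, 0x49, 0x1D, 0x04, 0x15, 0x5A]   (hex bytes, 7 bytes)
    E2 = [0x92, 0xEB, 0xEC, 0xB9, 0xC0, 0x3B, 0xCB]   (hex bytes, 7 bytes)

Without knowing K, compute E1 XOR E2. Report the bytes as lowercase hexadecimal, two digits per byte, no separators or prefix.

b815a5a4c42e91

E1 ⊕ E2 = (M1 ⊕ K) ⊕ (M2 ⊕ K) = M1 ⊕ M2 — the shared key cancels under XOR.
 42 xor 146 = 184
254 xor 235 =  21
 73 xor 236 = 165
 29 xor 185 = 164
  4 xor 192 = 196
 21 xor  59 =  46
 90 xor 203 = 145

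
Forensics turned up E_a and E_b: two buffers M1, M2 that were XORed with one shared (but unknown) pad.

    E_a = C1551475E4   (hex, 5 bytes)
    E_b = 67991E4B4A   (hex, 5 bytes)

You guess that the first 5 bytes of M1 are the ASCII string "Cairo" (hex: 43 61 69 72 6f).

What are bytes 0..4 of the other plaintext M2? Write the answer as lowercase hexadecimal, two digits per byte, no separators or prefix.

e5ad634cc1

First, E_a ⊕ E_b = (M1 ⊕ K) ⊕ (M2 ⊕ K) = M1 ⊕ M2, so the key drops out. Then M2 = (M1 ⊕ M2) ⊕ M1 over the first 5 bytes.
byte 0: (c1 xor 67) xor 43 = a6 xor 43 = e5
byte 1: (55 xor 99) xor 61 = cc xor 61 = ad
byte 2: (14 xor 1e) xor 69 = 0a xor 69 = 63
byte 3: (75 xor 4b) xor 72 = 3e xor 72 = 4c
byte 4: (e4 xor 4a) xor 6f = ae xor 6f = c1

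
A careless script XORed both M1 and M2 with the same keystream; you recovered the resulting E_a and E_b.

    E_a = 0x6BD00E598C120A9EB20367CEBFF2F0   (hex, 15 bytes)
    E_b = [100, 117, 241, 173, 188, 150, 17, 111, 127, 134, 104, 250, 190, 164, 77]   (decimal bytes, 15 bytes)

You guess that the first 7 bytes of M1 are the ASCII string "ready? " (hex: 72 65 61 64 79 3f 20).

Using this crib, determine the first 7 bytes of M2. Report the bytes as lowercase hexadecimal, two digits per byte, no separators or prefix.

7dc09e9049bb3b

First, E_a ⊕ E_b = (M1 ⊕ K) ⊕ (M2 ⊕ K) = M1 ⊕ M2, so the key drops out. Then M2 = (M1 ⊕ M2) ⊕ M1 over the first 7 bytes.
byte 0: (6b ⊕ 64) ⊕ 72 = 0f ⊕ 72 = 7d
byte 1: (d0 ⊕ 75) ⊕ 65 = a5 ⊕ 65 = c0
byte 2: (0e ⊕ f1) ⊕ 61 = ff ⊕ 61 = 9e
byte 3: (59 ⊕ ad) ⊕ 64 = f4 ⊕ 64 = 90
byte 4: (8c ⊕ bc) ⊕ 79 = 30 ⊕ 79 = 49
byte 5: (12 ⊕ 96) ⊕ 3f = 84 ⊕ 3f = bb
byte 6: (0a ⊕ 11) ⊕ 20 = 1b ⊕ 20 = 3b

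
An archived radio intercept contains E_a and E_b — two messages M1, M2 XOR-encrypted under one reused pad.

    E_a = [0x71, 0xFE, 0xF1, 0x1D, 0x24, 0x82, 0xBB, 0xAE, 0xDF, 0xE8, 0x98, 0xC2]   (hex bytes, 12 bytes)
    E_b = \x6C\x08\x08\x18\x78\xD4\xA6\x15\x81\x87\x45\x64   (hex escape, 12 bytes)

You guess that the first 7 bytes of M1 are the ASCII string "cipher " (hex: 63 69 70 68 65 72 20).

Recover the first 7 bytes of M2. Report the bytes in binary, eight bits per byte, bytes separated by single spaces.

First, E_a ⊕ E_b = (M1 ⊕ K) ⊕ (M2 ⊕ K) = M1 ⊕ M2, so the key drops out. Then M2 = (M1 ⊕ M2) ⊕ M1 over the first 7 bytes.
byte 0: (71 ⊕ 6c) ⊕ 63 = 1d ⊕ 63 = 7e
byte 1: (fe ⊕ 08) ⊕ 69 = f6 ⊕ 69 = 9f
byte 2: (f1 ⊕ 08) ⊕ 70 = f9 ⊕ 70 = 89
byte 3: (1d ⊕ 18) ⊕ 68 = 05 ⊕ 68 = 6d
byte 4: (24 ⊕ 78) ⊕ 65 = 5c ⊕ 65 = 39
byte 5: (82 ⊕ d4) ⊕ 72 = 56 ⊕ 72 = 24
byte 6: (bb ⊕ a6) ⊕ 20 = 1d ⊕ 20 = 3d

01111110 10011111 10001001 01101101 00111001 00100100 00111101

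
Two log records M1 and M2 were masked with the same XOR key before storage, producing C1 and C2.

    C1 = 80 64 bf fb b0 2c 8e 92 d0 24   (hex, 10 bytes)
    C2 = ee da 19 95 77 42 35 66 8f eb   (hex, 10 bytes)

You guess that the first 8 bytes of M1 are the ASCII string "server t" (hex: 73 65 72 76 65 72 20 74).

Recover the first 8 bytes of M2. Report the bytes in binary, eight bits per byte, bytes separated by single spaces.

First, C1 ⊕ C2 = (M1 ⊕ K) ⊕ (M2 ⊕ K) = M1 ⊕ M2, so the key drops out. Then M2 = (M1 ⊕ M2) ⊕ M1 over the first 8 bytes.
byte 0: (80 XOR ee) XOR 73 = 6e XOR 73 = 1d
byte 1: (64 XOR da) XOR 65 = be XOR 65 = db
byte 2: (bf XOR 19) XOR 72 = a6 XOR 72 = d4
byte 3: (fb XOR 95) XOR 76 = 6e XOR 76 = 18
byte 4: (b0 XOR 77) XOR 65 = c7 XOR 65 = a2
byte 5: (2c XOR 42) XOR 72 = 6e XOR 72 = 1c
byte 6: (8e XOR 35) XOR 20 = bb XOR 20 = 9b
byte 7: (92 XOR 66) XOR 74 = f4 XOR 74 = 80

00011101 11011011 11010100 00011000 10100010 00011100 10011011 10000000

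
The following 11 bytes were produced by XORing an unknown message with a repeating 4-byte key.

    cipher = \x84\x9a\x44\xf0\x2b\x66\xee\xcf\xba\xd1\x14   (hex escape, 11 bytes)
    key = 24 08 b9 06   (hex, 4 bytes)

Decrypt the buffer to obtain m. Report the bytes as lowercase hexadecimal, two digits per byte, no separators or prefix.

a092fdf60f6e57c99ed9ad

The 4-byte key repeats, so the effective keystream is 24 08 b9 06 24 08 b9 06 24 08 b9.
byte 0: 10000100 xor 00100100 = 10100000
byte 1: 10011010 xor 00001000 = 10010010
byte 2: 01000100 xor 10111001 = 11111101
byte 3: 11110000 xor 00000110 = 11110110
byte 4: 00101011 xor 00100100 = 00001111
byte 5: 01100110 xor 00001000 = 01101110
byte 6: 11101110 xor 10111001 = 01010111
byte 7: 11001111 xor 00000110 = 11001001
byte 8: 10111010 xor 00100100 = 10011110
byte 9: 11010001 xor 00001000 = 11011001
byte 10: 00010100 xor 10111001 = 10101101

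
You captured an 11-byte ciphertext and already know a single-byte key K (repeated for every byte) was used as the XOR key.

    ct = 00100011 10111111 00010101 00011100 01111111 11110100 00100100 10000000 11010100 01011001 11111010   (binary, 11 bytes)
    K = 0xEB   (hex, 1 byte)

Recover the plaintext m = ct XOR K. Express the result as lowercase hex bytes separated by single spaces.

c8 54 fe f7 94 1f cf 6b 3f b2 11

The 1-byte key repeats, so the effective keystream is eb eb eb eb eb eb eb eb eb eb eb.
byte 0:  35 xor 235 = 200
byte 1: 191 xor 235 =  84
byte 2:  21 xor 235 = 254
byte 3:  28 xor 235 = 247
byte 4: 127 xor 235 = 148
byte 5: 244 xor 235 =  31
byte 6:  36 xor 235 = 207
byte 7: 128 xor 235 = 107
byte 8: 212 xor 235 =  63
byte 9:  89 xor 235 = 178
byte 10: 250 xor 235 =  17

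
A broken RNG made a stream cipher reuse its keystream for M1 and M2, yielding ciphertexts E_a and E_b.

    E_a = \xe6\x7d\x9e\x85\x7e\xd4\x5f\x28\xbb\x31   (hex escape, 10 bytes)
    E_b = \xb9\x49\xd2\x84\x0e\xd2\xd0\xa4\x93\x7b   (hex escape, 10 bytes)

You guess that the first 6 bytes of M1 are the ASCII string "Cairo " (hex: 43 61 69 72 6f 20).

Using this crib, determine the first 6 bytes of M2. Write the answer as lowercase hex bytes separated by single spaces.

First, E_a ⊕ E_b = (M1 ⊕ K) ⊕ (M2 ⊕ K) = M1 ⊕ M2, so the key drops out. Then M2 = (M1 ⊕ M2) ⊕ M1 over the first 6 bytes.
byte 0: (e6 ⊕ b9) ⊕ 43 = 5f ⊕ 43 = 1c
byte 1: (7d ⊕ 49) ⊕ 61 = 34 ⊕ 61 = 55
byte 2: (9e ⊕ d2) ⊕ 69 = 4c ⊕ 69 = 25
byte 3: (85 ⊕ 84) ⊕ 72 = 01 ⊕ 72 = 73
byte 4: (7e ⊕ 0e) ⊕ 6f = 70 ⊕ 6f = 1f
byte 5: (d4 ⊕ d2) ⊕ 20 = 06 ⊕ 20 = 26

1c 55 25 73 1f 26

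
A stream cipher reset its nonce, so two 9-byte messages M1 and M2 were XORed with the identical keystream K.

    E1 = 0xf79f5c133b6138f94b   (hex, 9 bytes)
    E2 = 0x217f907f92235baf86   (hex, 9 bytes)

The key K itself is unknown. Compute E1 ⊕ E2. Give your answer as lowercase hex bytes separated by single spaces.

d6 e0 cc 6c a9 42 63 56 cd

E1 ⊕ E2 = (M1 ⊕ K) ⊕ (M2 ⊕ K) = M1 ⊕ M2 — the shared key cancels under XOR.
byte 0: f7 ^ 21 = d6
byte 1: 9f ^ 7f = e0
byte 2: 5c ^ 90 = cc
byte 3: 13 ^ 7f = 6c
byte 4: 3b ^ 92 = a9
byte 5: 61 ^ 23 = 42
byte 6: 38 ^ 5b = 63
byte 7: f9 ^ af = 56
byte 8: 4b ^ 86 = cd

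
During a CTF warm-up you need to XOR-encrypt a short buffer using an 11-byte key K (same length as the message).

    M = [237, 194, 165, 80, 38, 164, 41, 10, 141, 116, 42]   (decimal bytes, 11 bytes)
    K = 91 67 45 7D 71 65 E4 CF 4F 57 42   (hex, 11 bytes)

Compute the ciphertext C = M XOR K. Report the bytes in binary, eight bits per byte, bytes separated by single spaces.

01111100 10100101 11100000 00101101 01010111 11000001 11001101 11000101 11000010 00100011 01101000

XOR is its own inverse, so applying the key byte-wise gives the result directly.
237 ^ 145 = 124
194 ^ 103 = 165
165 ^  69 = 224
 80 ^ 125 =  45
 38 ^ 113 =  87
164 ^ 101 = 193
 41 ^ 228 = 205
 10 ^ 207 = 197
141 ^  79 = 194
116 ^  87 =  35
 42 ^  66 = 104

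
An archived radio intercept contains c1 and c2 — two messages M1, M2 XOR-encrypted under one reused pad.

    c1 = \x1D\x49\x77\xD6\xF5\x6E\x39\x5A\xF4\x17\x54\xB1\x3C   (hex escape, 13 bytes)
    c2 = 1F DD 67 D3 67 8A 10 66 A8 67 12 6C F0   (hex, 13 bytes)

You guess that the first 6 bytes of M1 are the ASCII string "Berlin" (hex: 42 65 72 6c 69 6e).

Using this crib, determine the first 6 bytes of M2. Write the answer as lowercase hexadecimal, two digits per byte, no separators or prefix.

40f16269fb8a

First, c1 ⊕ c2 = (M1 ⊕ K) ⊕ (M2 ⊕ K) = M1 ⊕ M2, so the key drops out. Then M2 = (M1 ⊕ M2) ⊕ M1 over the first 6 bytes.
byte 0: (1d ^ 1f) ^ 42 = 02 ^ 42 = 40
byte 1: (49 ^ dd) ^ 65 = 94 ^ 65 = f1
byte 2: (77 ^ 67) ^ 72 = 10 ^ 72 = 62
byte 3: (d6 ^ d3) ^ 6c = 05 ^ 6c = 69
byte 4: (f5 ^ 67) ^ 69 = 92 ^ 69 = fb
byte 5: (6e ^ 8a) ^ 6e = e4 ^ 6e = 8a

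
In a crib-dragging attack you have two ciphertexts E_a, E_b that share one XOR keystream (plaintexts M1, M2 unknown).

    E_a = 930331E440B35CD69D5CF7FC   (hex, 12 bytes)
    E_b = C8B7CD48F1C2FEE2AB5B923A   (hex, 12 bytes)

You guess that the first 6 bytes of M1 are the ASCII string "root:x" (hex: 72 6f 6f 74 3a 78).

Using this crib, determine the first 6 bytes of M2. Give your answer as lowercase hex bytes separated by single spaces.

29 db 93 d8 8b 09

First, E_a ⊕ E_b = (M1 ⊕ K) ⊕ (M2 ⊕ K) = M1 ⊕ M2, so the key drops out. Then M2 = (M1 ⊕ M2) ⊕ M1 over the first 6 bytes.
byte 0: (93 XOR c8) XOR 72 = 5b XOR 72 = 29
byte 1: (03 XOR b7) XOR 6f = b4 XOR 6f = db
byte 2: (31 XOR cd) XOR 6f = fc XOR 6f = 93
byte 3: (e4 XOR 48) XOR 74 = ac XOR 74 = d8
byte 4: (40 XOR f1) XOR 3a = b1 XOR 3a = 8b
byte 5: (b3 XOR c2) XOR 78 = 71 XOR 78 = 09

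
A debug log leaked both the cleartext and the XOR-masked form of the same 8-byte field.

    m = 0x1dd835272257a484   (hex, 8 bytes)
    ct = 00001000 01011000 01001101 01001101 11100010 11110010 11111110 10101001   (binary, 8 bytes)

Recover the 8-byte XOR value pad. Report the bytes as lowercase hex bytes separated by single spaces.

Since ct = m ⊕ pad, XORing both sides with m gives pad = m ⊕ ct.
00011101 ⊕ 00001000 = 00010101
11011000 ⊕ 01011000 = 10000000
00110101 ⊕ 01001101 = 01111000
00100111 ⊕ 01001101 = 01101010
00100010 ⊕ 11100010 = 11000000
01010111 ⊕ 11110010 = 10100101
10100100 ⊕ 11111110 = 01011010
10000100 ⊕ 10101001 = 00101101

15 80 78 6a c0 a5 5a 2d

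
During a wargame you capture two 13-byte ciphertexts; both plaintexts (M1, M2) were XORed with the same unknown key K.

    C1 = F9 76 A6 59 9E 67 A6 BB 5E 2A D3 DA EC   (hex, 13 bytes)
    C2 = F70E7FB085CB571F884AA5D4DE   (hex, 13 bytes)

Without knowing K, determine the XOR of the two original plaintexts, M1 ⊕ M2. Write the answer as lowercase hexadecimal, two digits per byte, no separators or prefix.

0e78d9e91bacf1a4d660760e32

C1 ⊕ C2 = (M1 ⊕ K) ⊕ (M2 ⊕ K) = M1 ⊕ M2 — the shared key cancels under XOR.
249 XOR 247 =  14
118 XOR  14 = 120
166 XOR 127 = 217
 89 XOR 176 = 233
158 XOR 133 =  27
103 XOR 203 = 172
166 XOR  87 = 241
187 XOR  31 = 164
 94 XOR 136 = 214
 42 XOR  74 =  96
211 XOR 165 = 118
218 XOR 212 =  14
236 XOR 222 =  50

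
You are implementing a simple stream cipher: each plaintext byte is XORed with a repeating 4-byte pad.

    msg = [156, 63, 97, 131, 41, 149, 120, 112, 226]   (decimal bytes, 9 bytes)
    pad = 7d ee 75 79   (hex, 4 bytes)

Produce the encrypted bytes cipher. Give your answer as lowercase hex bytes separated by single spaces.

e1 d1 14 fa 54 7b 0d 09 9f

The 4-byte key repeats, so the effective keystream is 7d ee 75 79 7d ee 75 79 7d.
byte 0: 9c XOR 7d = e1
byte 1: 3f XOR ee = d1
byte 2: 61 XOR 75 = 14
byte 3: 83 XOR 79 = fa
byte 4: 29 XOR 7d = 54
byte 5: 95 XOR ee = 7b
byte 6: 78 XOR 75 = 0d
byte 7: 70 XOR 79 = 09
byte 8: e2 XOR 7d = 9f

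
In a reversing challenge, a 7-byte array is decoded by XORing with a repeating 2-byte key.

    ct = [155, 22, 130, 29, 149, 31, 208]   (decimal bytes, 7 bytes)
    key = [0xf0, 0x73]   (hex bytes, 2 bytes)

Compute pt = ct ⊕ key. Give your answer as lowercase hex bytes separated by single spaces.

The 2-byte key repeats, so the effective keystream is f0 73 f0 73 f0 73 f0.
byte 0: 10011011 xor 11110000 = 01101011
byte 1: 00010110 xor 01110011 = 01100101
byte 2: 10000010 xor 11110000 = 01110010
byte 3: 00011101 xor 01110011 = 01101110
byte 4: 10010101 xor 11110000 = 01100101
byte 5: 00011111 xor 01110011 = 01101100
byte 6: 11010000 xor 11110000 = 00100000

6b 65 72 6e 65 6c 20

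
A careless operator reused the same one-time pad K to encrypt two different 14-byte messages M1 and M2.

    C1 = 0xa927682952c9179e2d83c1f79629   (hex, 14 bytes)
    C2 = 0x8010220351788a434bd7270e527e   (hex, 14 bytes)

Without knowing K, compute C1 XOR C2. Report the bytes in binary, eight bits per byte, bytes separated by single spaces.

00101001 00110111 01001010 00101010 00000011 10110001 10011101 11011101 01100110 01010100 11100110 11111001 11000100 01010111

C1 ⊕ C2 = (M1 ⊕ K) ⊕ (M2 ⊕ K) = M1 ⊕ M2 — the shared key cancels under XOR.
a9 ^ 80 = 29
27 ^ 10 = 37
68 ^ 22 = 4a
29 ^ 03 = 2a
52 ^ 51 = 03
c9 ^ 78 = b1
17 ^ 8a = 9d
9e ^ 43 = dd
2d ^ 4b = 66
83 ^ d7 = 54
c1 ^ 27 = e6
f7 ^ 0e = f9
96 ^ 52 = c4
29 ^ 7e = 57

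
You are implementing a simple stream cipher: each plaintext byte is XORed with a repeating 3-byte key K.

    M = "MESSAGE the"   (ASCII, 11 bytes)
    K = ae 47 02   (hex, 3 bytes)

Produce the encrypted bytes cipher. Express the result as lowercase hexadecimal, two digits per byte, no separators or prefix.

e30251fd0645eb6776c622

The 3-byte key repeats, so the effective keystream is ae 47 02 ae 47 02 ae 47 02 ae 47.
byte 0: 4d XOR ae = e3
byte 1: 45 XOR 47 = 02
byte 2: 53 XOR 02 = 51
byte 3: 53 XOR ae = fd
byte 4: 41 XOR 47 = 06
byte 5: 47 XOR 02 = 45
byte 6: 45 XOR ae = eb
byte 7: 20 XOR 47 = 67
byte 8: 74 XOR 02 = 76
byte 9: 68 XOR ae = c6
byte 10: 65 XOR 47 = 22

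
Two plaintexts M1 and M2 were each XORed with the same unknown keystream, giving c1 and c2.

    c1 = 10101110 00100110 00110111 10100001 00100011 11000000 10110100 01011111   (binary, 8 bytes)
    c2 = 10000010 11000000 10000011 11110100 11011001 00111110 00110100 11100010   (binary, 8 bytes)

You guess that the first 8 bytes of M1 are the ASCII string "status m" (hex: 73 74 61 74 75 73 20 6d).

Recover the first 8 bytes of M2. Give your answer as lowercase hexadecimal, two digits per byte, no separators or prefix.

5f92d5218f8da0d0

First, c1 ⊕ c2 = (M1 ⊕ K) ⊕ (M2 ⊕ K) = M1 ⊕ M2, so the key drops out. Then M2 = (M1 ⊕ M2) ⊕ M1 over the first 8 bytes.
byte 0: (ae XOR 82) XOR 73 = 2c XOR 73 = 5f
byte 1: (26 XOR c0) XOR 74 = e6 XOR 74 = 92
byte 2: (37 XOR 83) XOR 61 = b4 XOR 61 = d5
byte 3: (a1 XOR f4) XOR 74 = 55 XOR 74 = 21
byte 4: (23 XOR d9) XOR 75 = fa XOR 75 = 8f
byte 5: (c0 XOR 3e) XOR 73 = fe XOR 73 = 8d
byte 6: (b4 XOR 34) XOR 20 = 80 XOR 20 = a0
byte 7: (5f XOR e2) XOR 6d = bd XOR 6d = d0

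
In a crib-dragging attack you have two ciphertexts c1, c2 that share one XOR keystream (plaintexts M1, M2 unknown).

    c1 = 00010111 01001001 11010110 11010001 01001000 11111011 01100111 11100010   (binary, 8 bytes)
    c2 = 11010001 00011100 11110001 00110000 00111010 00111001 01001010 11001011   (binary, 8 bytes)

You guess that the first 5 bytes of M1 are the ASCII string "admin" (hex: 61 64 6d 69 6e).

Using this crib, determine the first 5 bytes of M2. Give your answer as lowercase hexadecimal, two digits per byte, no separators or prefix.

a7314a881c

First, c1 ⊕ c2 = (M1 ⊕ K) ⊕ (M2 ⊕ K) = M1 ⊕ M2, so the key drops out. Then M2 = (M1 ⊕ M2) ⊕ M1 over the first 5 bytes.
byte 0: (17 ⊕ d1) ⊕ 61 = c6 ⊕ 61 = a7
byte 1: (49 ⊕ 1c) ⊕ 64 = 55 ⊕ 64 = 31
byte 2: (d6 ⊕ f1) ⊕ 6d = 27 ⊕ 6d = 4a
byte 3: (d1 ⊕ 30) ⊕ 69 = e1 ⊕ 69 = 88
byte 4: (48 ⊕ 3a) ⊕ 6e = 72 ⊕ 6e = 1c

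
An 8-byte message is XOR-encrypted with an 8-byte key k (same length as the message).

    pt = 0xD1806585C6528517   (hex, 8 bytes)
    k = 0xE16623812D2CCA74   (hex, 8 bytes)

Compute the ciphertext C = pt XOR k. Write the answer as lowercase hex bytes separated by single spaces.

byte 0: 209 ^ 225 =  48
byte 1: 128 ^ 102 = 230
byte 2: 101 ^  35 =  70
byte 3: 133 ^ 129 =   4
byte 4: 198 ^  45 = 235
byte 5:  82 ^  44 = 126
byte 6: 133 ^ 202 =  79
byte 7:  23 ^ 116 =  99

30 e6 46 04 eb 7e 4f 63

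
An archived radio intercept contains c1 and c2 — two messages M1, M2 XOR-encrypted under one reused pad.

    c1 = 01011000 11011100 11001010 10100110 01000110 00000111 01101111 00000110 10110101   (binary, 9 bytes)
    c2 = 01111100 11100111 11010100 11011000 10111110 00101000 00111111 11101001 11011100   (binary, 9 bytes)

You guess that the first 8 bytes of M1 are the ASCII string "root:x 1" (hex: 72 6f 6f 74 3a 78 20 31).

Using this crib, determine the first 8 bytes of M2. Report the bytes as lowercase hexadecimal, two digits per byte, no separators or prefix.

5654710ac25770de

First, c1 ⊕ c2 = (M1 ⊕ K) ⊕ (M2 ⊕ K) = M1 ⊕ M2, so the key drops out. Then M2 = (M1 ⊕ M2) ⊕ M1 over the first 8 bytes.
byte 0: (58 XOR 7c) XOR 72 = 24 XOR 72 = 56
byte 1: (dc XOR e7) XOR 6f = 3b XOR 6f = 54
byte 2: (ca XOR d4) XOR 6f = 1e XOR 6f = 71
byte 3: (a6 XOR d8) XOR 74 = 7e XOR 74 = 0a
byte 4: (46 XOR be) XOR 3a = f8 XOR 3a = c2
byte 5: (07 XOR 28) XOR 78 = 2f XOR 78 = 57
byte 6: (6f XOR 3f) XOR 20 = 50 XOR 20 = 70
byte 7: (06 XOR e9) XOR 31 = ef XOR 31 = de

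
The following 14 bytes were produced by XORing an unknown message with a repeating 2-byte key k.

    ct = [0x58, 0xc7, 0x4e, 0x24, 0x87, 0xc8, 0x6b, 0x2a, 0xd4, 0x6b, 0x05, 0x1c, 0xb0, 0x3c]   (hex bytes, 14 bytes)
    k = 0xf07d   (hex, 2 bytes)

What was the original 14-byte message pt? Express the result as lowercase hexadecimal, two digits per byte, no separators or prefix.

The 2-byte key repeats, so the effective keystream is f0 7d f0 7d f0 7d f0 7d f0 7d f0 7d f0 7d.
byte 0: 01011000 XOR 11110000 = 10101000
byte 1: 11000111 XOR 01111101 = 10111010
byte 2: 01001110 XOR 11110000 = 10111110
byte 3: 00100100 XOR 01111101 = 01011001
byte 4: 10000111 XOR 11110000 = 01110111
byte 5: 11001000 XOR 01111101 = 10110101
byte 6: 01101011 XOR 11110000 = 10011011
byte 7: 00101010 XOR 01111101 = 01010111
byte 8: 11010100 XOR 11110000 = 00100100
byte 9: 01101011 XOR 01111101 = 00010110
byte 10: 00000101 XOR 11110000 = 11110101
byte 11: 00011100 XOR 01111101 = 01100001
byte 12: 10110000 XOR 11110000 = 01000000
byte 13: 00111100 XOR 01111101 = 01000001

a8babe5977b59b572416f5614041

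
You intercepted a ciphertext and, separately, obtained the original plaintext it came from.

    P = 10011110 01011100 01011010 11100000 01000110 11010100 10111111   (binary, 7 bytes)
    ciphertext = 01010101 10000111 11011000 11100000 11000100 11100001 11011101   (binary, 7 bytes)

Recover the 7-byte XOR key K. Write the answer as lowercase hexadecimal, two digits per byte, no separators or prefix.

Since ciphertext = P ⊕ K, XORing both sides with P gives K = P ⊕ ciphertext.
158 ^  85 = 203
 92 ^ 135 = 219
 90 ^ 216 = 130
224 ^ 224 =   0
 70 ^ 196 = 130
212 ^ 225 =  53
191 ^ 221 =  98

cbdb8200823562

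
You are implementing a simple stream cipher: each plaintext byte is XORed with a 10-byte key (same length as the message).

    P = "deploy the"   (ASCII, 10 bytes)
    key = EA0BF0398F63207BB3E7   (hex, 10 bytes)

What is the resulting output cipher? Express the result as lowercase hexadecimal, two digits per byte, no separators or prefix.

64 xor ea = 8e
65 xor 0b = 6e
70 xor f0 = 80
6c xor 39 = 55
6f xor 8f = e0
79 xor 63 = 1a
20 xor 20 = 00
74 xor 7b = 0f
68 xor b3 = db
65 xor e7 = 82

8e6e8055e01a000fdb82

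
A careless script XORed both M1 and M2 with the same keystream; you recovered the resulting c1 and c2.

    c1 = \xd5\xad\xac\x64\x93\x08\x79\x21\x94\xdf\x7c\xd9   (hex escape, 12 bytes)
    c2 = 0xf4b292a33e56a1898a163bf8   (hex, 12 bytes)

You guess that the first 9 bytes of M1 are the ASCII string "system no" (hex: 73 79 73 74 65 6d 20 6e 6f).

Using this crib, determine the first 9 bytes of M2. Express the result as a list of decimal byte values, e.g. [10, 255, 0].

First, c1 ⊕ c2 = (M1 ⊕ K) ⊕ (M2 ⊕ K) = M1 ⊕ M2, so the key drops out. Then M2 = (M1 ⊕ M2) ⊕ M1 over the first 9 bytes.
byte 0: (d5 xor f4) xor 73 = 21 xor 73 = 52
byte 1: (ad xor b2) xor 79 = 1f xor 79 = 66
byte 2: (ac xor 92) xor 73 = 3e xor 73 = 4d
byte 3: (64 xor a3) xor 74 = c7 xor 74 = b3
byte 4: (93 xor 3e) xor 65 = ad xor 65 = c8
byte 5: (08 xor 56) xor 6d = 5e xor 6d = 33
byte 6: (79 xor a1) xor 20 = d8 xor 20 = f8
byte 7: (21 xor 89) xor 6e = a8 xor 6e = c6
byte 8: (94 xor 8a) xor 6f = 1e xor 6f = 71

[82, 102, 77, 179, 200, 51, 248, 198, 113]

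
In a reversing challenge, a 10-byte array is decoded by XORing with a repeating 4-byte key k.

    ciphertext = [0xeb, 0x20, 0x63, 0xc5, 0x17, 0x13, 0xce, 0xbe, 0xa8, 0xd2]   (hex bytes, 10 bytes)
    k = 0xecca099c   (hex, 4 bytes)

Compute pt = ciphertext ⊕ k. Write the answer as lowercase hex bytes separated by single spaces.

The 4-byte key repeats, so the effective keystream is ec ca 09 9c ec ca 09 9c ec ca.
byte 0: 235 xor 236 =   7
byte 1:  32 xor 202 = 234
byte 2:  99 xor   9 = 106
byte 3: 197 xor 156 =  89
byte 4:  23 xor 236 = 251
byte 5:  19 xor 202 = 217
byte 6: 206 xor   9 = 199
byte 7: 190 xor 156 =  34
byte 8: 168 xor 236 =  68
byte 9: 210 xor 202 =  24

07 ea 6a 59 fb d9 c7 22 44 18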